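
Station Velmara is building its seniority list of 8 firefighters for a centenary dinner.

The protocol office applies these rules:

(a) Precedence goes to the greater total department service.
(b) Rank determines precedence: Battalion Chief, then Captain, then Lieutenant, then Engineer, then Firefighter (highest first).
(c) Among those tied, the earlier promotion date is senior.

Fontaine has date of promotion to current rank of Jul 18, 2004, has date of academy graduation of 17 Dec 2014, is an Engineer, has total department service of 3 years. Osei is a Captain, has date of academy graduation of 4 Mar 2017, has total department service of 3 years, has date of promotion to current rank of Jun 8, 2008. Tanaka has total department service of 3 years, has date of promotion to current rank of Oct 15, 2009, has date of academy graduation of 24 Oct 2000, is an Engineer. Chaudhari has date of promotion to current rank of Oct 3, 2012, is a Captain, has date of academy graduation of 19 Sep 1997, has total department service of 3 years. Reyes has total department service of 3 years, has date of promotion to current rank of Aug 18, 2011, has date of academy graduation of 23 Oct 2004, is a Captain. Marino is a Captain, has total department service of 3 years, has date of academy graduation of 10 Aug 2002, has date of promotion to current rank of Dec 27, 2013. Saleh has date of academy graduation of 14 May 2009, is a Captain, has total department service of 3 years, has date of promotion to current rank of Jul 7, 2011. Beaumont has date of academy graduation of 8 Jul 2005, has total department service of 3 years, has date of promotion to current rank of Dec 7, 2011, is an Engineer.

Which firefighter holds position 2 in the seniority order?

By total department service (higher first): Osei, Saleh, Reyes, Chaudhari, Marino, Fontaine, Tanaka and Beaumont (each 3 years).
Among Osei, Saleh, Reyes, Chaudhari, Marino, Fontaine, Tanaka and Beaumont, by rank: Osei, Saleh, Reyes, Chaudhari and Marino (Captain) before Fontaine, Tanaka and Beaumont (Engineer).
Among Osei, Saleh, Reyes, Chaudhari and Marino, by date of promotion to current rank (earlier first): Osei (Jun 8, 2008) before Saleh (Jul 7, 2011) before Reyes (Aug 18, 2011) before Chaudhari (Oct 3, 2012) before Marino (Dec 27, 2013).
Among Fontaine, Tanaka and Beaumont, by date of promotion to current rank (earlier first): Fontaine (Jul 18, 2004) before Tanaka (Oct 15, 2009) before Beaumont (Dec 7, 2011).
Order: Osei, Saleh, Reyes, Chaudhari, Marino, Fontaine, Tanaka, Beaumont.

Saleh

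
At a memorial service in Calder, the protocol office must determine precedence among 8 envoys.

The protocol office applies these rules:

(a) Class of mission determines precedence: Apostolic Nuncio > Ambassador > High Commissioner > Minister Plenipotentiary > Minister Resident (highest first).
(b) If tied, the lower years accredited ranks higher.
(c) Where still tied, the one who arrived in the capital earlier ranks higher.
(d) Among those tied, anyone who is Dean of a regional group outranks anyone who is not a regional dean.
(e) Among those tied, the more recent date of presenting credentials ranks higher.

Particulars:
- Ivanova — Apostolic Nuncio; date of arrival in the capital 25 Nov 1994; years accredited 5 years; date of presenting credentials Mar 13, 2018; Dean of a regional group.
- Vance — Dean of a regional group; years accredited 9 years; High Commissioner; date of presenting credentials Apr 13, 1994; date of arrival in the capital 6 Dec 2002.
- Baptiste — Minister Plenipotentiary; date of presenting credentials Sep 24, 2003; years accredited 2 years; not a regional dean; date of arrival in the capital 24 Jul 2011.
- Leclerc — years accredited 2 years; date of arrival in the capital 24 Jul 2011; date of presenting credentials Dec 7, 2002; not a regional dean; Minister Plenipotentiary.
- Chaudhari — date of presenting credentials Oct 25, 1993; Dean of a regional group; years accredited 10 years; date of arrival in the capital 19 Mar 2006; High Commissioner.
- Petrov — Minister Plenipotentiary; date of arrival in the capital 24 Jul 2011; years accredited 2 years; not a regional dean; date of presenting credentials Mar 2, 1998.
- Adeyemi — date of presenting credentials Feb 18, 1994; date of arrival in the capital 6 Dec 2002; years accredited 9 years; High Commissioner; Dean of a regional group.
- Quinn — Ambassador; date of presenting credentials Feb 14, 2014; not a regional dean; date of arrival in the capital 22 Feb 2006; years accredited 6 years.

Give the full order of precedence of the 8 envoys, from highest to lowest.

Ivanova, Quinn, Vance, Adeyemi, Chaudhari, Baptiste, Leclerc, Petrov

By class of mission: Ivanova (Apostolic Nuncio); then Quinn (Ambassador); then Vance, Adeyemi and Chaudhari (High Commissioner); then Baptiste, Leclerc and Petrov (Minister Plenipotentiary).
Among Vance, Adeyemi and Chaudhari, by years accredited (lower first): Vance and Adeyemi (9 years) before Chaudhari (10 years).
Vance and Adeyemi both have date of arrival in the capital 6 Dec 2002, so the next rule applies.
Vance and Adeyemi are each Dean of a regional group, so the next rule applies.
Among Vance and Adeyemi, by date of presenting credentials (later first): Vance (Apr 13, 1994) before Adeyemi (Feb 18, 1994).
Baptiste, Leclerc and Petrov all have years accredited 2 years, so the next rule applies.
Baptiste, Leclerc and Petrov all have date of arrival in the capital 24 Jul 2011, so the next rule applies.
Baptiste, Leclerc and Petrov are each not a regional dean, so the next rule applies.
Among Baptiste, Leclerc and Petrov, by date of presenting credentials (later first): Baptiste (Sep 24, 2003) before Leclerc (Dec 7, 2002) before Petrov (Mar 2, 1998).
Full order: Ivanova, Quinn, Vance, Adeyemi, Chaudhari, Baptiste, Leclerc, Petrov.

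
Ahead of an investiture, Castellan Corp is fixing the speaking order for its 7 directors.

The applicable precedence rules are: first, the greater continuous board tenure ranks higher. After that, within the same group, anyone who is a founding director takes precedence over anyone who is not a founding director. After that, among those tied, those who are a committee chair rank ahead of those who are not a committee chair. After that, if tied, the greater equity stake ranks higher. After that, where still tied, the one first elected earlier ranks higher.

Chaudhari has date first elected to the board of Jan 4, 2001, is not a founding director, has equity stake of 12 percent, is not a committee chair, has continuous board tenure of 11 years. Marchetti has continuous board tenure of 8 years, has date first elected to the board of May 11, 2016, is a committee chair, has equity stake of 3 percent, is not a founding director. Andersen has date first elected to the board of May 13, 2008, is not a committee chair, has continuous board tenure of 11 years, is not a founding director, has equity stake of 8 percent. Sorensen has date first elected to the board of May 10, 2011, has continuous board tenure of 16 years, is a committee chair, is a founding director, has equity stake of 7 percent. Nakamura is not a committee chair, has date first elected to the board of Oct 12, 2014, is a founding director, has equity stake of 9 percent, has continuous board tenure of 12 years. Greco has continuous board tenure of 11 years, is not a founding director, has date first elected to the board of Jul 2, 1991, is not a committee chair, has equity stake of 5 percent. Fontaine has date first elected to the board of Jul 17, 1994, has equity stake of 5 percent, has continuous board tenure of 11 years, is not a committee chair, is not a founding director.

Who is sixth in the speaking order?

By continuous board tenure (higher first): Sorensen (16 years); then Nakamura (12 years); then Chaudhari, Andersen, Greco and Fontaine (each 11 years); then Marchetti (8 years).
Chaudhari, Andersen, Greco and Fontaine are each not a founding director, so the next rule applies.
Chaudhari, Andersen, Greco and Fontaine are each not a committee chair, so the next rule applies.
Among Chaudhari, Andersen, Greco and Fontaine, by equity stake (higher first): Chaudhari (12 percent) before Andersen (8 percent) before Greco and Fontaine (5 percent).
Among Greco and Fontaine, by date first elected to the board (earlier first): Greco (Jul 2, 1991) before Fontaine (Jul 17, 1994).
Order: Sorensen, Nakamura, Chaudhari, Andersen, Greco, Fontaine, Marchetti.

Fontaine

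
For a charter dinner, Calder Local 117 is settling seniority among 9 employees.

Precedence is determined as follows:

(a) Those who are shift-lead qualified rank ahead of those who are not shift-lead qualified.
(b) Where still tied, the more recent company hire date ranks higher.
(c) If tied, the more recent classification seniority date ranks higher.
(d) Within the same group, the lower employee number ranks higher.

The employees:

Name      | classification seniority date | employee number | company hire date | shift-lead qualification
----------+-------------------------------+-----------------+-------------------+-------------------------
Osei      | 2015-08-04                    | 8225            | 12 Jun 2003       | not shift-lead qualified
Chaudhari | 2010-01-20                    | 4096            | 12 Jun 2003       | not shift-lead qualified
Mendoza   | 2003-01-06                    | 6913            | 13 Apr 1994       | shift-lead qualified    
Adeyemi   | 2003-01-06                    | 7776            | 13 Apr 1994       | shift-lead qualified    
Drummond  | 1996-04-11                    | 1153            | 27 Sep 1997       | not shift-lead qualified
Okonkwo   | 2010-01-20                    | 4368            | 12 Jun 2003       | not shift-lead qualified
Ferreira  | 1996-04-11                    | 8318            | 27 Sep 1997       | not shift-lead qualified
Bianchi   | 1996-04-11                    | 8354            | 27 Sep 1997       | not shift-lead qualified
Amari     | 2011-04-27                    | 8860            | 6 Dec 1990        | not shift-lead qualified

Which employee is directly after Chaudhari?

By the first rule: Mendoza and Adeyemi (both shift-lead qualified); then Osei, Chaudhari, Okonkwo, Drummond, Ferreira, Bianchi and Amari (each not shift-lead qualified).
Mendoza and Adeyemi both have company hire date 13 Apr 1994, so the next rule applies.
Mendoza and Adeyemi both have classification seniority date 2003-01-06, so the next rule applies.
Among Mendoza and Adeyemi, by employee number (lower first): Mendoza (6913) before Adeyemi (7776).
Among Osei, Chaudhari, Okonkwo, Drummond, Ferreira, Bianchi and Amari, by company hire date (later first): Osei, Chaudhari and Okonkwo (12 Jun 2003) before Drummond, Ferreira and Bianchi (27 Sep 1997) before Amari (6 Dec 1990).
Among Osei, Chaudhari and Okonkwo, by classification seniority date (later first): Osei (2015-08-04) before Chaudhari and Okonkwo (2010-01-20).
Among Chaudhari and Okonkwo, by employee number (lower first): Chaudhari (4096) before Okonkwo (4368).
Drummond, Ferreira and Bianchi all have classification seniority date 1996-04-11, so the next rule applies.
Among Drummond, Ferreira and Bianchi, by employee number (lower first): Drummond (1153) before Ferreira (8318) before Bianchi (8354).
Order: Mendoza, Adeyemi, Osei, Chaudhari, Okonkwo, Drummond, Ferreira, Bianchi, Amari.

Okonkwo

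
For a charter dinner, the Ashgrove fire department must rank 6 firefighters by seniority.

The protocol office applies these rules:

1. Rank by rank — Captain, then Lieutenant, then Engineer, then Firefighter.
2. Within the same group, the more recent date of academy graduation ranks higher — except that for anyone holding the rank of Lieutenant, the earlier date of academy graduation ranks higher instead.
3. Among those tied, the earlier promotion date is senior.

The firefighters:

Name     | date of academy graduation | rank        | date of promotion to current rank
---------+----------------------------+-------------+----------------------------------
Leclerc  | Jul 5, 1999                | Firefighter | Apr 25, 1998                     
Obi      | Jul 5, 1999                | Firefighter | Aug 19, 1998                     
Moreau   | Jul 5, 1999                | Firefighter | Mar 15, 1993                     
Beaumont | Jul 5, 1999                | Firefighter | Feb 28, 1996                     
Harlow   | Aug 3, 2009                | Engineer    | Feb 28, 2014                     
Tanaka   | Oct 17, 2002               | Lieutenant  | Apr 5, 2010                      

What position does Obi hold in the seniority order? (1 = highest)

6

By rank: Tanaka (Lieutenant); then Harlow (Engineer); then Moreau, Beaumont, Leclerc and Obi (Firefighter).
Moreau, Beaumont, Leclerc and Obi all have date of academy graduation Jul 5, 1999, so the next rule applies.
Among Moreau, Beaumont, Leclerc and Obi, by date of promotion to current rank (earlier first): Moreau (Mar 15, 1993) before Beaumont (Feb 28, 1996) before Leclerc (Apr 25, 1998) before Obi (Aug 19, 1998).
Order: Tanaka, Harlow, Moreau, Beaumont, Leclerc, Obi. So position 6.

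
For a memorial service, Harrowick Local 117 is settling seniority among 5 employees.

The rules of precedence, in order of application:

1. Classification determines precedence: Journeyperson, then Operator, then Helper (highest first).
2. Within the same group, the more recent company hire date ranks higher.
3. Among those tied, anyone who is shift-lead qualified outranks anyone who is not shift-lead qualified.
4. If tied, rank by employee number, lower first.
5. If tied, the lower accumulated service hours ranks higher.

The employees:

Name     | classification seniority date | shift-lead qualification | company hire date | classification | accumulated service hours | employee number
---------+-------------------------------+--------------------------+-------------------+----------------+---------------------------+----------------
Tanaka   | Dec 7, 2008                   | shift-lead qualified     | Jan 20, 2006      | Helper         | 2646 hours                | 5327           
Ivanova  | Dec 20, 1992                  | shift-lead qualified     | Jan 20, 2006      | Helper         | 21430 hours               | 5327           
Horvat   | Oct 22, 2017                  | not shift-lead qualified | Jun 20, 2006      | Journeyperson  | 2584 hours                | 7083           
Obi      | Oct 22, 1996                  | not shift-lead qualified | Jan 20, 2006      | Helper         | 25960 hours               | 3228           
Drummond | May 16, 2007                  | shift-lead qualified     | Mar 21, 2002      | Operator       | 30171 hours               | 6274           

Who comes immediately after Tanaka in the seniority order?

Ivanova

By classification: Horvat (Journeyperson); then Drummond (Operator); then Tanaka, Ivanova and Obi (Helper).
Tanaka, Ivanova and Obi all have company hire date Jan 20, 2006, so the next rule applies.
Among Tanaka, Ivanova and Obi, shift-lead qualified before not shift-lead qualified: Tanaka and Ivanova (shift-lead qualified) before Obi (not shift-lead qualified).
Tanaka and Ivanova both have employee number 5327, so the next rule applies.
Among Tanaka and Ivanova, by accumulated service hours (lower first): Tanaka (2646 hours) before Ivanova (21430 hours).
Order: Horvat, Drummond, Tanaka, Ivanova, Obi.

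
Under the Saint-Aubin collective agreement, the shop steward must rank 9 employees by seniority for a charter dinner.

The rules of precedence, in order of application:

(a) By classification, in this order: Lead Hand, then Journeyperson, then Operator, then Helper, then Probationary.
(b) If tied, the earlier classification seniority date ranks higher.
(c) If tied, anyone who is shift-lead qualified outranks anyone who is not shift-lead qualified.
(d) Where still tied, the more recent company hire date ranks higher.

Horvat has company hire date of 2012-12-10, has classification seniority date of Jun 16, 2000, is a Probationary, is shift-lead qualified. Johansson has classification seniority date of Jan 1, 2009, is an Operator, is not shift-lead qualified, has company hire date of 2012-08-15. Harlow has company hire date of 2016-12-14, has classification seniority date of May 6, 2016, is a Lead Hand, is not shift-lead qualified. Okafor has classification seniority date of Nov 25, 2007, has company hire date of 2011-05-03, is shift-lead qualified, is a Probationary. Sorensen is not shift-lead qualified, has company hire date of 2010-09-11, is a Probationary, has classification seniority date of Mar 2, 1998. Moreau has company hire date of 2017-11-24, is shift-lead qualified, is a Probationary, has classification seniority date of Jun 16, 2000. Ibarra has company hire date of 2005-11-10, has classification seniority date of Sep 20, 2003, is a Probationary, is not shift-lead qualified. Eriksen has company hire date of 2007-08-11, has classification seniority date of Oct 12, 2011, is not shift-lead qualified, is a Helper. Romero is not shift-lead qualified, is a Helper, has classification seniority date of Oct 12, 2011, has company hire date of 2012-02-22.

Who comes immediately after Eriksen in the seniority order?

By classification: Harlow (Lead Hand); then Johansson (Operator); then Romero and Eriksen (Helper); then Sorensen, Moreau, Horvat, Ibarra and Okafor (Probationary).
Romero and Eriksen both have classification seniority date Oct 12, 2011, so the next rule applies.
Romero and Eriksen are each not shift-lead qualified, so the next rule applies.
Among Romero and Eriksen, by company hire date (later first): Romero (2012-02-22) before Eriksen (2007-08-11).
Among Sorensen, Moreau, Horvat, Ibarra and Okafor, by classification seniority date (earlier first): Sorensen (Mar 2, 1998) before Moreau and Horvat (Jun 16, 2000) before Ibarra (Sep 20, 2003) before Okafor (Nov 25, 2007).
Moreau and Horvat are each shift-lead qualified, so the next rule applies.
Among Moreau and Horvat, by company hire date (later first): Moreau (2017-11-24) before Horvat (2012-12-10).
Order: Harlow, Johansson, Romero, Eriksen, Sorensen, Moreau, Horvat, Ibarra, Okafor.

Sorensen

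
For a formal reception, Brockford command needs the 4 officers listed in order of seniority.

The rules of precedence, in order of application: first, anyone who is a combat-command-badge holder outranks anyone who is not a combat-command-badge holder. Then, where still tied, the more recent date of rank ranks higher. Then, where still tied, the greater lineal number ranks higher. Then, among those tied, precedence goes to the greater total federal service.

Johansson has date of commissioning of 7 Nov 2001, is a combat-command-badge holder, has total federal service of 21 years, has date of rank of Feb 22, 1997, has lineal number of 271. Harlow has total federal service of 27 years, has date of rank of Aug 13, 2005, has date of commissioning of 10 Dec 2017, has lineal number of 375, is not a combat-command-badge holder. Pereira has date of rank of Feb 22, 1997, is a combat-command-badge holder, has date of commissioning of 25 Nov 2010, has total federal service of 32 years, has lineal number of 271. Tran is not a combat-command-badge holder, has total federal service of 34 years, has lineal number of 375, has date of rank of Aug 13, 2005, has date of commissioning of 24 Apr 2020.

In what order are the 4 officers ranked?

Pereira, Johansson, Tran, Harlow

By the first rule: Pereira and Johansson (both a combat-command-badge holder); then Tran and Harlow (both not a combat-command-badge holder).
Pereira and Johansson both have date of rank Feb 22, 1997, so the next rule applies.
Pereira and Johansson both have lineal number 271, so the next rule applies.
Among Pereira and Johansson, by total federal service (higher first): Pereira (32 years) before Johansson (21 years).
Tran and Harlow both have date of rank Aug 13, 2005, so the next rule applies.
Tran and Harlow both have lineal number 375, so the next rule applies.
Among Tran and Harlow, by total federal service (higher first): Tran (34 years) before Harlow (27 years).
Full order: Pereira, Johansson, Tran, Harlow.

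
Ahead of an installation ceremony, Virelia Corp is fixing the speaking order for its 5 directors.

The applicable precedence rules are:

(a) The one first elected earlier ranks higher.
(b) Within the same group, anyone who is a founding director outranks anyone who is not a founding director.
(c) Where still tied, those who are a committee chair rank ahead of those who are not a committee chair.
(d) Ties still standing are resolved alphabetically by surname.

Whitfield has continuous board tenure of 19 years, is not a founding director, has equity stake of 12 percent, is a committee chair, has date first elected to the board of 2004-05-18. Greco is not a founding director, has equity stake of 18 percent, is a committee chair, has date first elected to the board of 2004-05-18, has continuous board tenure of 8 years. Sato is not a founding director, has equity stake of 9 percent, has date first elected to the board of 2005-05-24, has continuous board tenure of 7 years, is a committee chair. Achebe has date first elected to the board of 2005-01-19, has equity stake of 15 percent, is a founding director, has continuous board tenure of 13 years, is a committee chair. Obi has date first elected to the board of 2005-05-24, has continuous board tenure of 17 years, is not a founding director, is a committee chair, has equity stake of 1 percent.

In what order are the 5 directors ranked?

Greco, Whitfield, Achebe, Obi, Sato

By date first elected to the board (earlier first): Greco and Whitfield (both 2004-05-18); then Achebe (2005-01-19); then Obi and Sato (both 2005-05-24).
Greco and Whitfield are each not a founding director, so the next rule applies.
Greco and Whitfield are each a committee chair, so the next rule applies.
Among Greco and Whitfield, alphabetically by surname: Greco before Whitfield.
Obi and Sato are each not a founding director, so the next rule applies.
Obi and Sato are each a committee chair, so the next rule applies.
Among Obi and Sato, alphabetically by surname: Obi before Sato.
Full order: Greco, Whitfield, Achebe, Obi, Sato.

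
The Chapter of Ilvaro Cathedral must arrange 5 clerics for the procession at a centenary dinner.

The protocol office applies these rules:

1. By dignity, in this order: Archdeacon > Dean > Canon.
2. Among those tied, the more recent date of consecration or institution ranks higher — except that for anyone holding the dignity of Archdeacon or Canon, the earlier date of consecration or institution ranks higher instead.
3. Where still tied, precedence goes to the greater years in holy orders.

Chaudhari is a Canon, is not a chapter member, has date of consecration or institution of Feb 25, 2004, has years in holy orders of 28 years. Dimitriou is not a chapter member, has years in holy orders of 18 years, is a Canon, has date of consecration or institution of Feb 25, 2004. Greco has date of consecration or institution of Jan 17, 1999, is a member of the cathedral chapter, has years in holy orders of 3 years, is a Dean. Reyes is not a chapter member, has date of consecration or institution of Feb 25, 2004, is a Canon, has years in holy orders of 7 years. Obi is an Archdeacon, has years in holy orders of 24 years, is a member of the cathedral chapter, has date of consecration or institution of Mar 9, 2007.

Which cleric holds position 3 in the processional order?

By dignity: Obi (Archdeacon); then Greco (Dean); then Chaudhari, Dimitriou and Reyes (Canon).
Chaudhari, Dimitriou and Reyes all have date of consecration or institution Feb 25, 2004, so the next rule applies.
Among Chaudhari, Dimitriou and Reyes, by years in holy orders (higher first): Chaudhari (28 years) before Dimitriou (18 years) before Reyes (7 years).
Order: Obi, Greco, Chaudhari, Dimitriou, Reyes.

Chaudhari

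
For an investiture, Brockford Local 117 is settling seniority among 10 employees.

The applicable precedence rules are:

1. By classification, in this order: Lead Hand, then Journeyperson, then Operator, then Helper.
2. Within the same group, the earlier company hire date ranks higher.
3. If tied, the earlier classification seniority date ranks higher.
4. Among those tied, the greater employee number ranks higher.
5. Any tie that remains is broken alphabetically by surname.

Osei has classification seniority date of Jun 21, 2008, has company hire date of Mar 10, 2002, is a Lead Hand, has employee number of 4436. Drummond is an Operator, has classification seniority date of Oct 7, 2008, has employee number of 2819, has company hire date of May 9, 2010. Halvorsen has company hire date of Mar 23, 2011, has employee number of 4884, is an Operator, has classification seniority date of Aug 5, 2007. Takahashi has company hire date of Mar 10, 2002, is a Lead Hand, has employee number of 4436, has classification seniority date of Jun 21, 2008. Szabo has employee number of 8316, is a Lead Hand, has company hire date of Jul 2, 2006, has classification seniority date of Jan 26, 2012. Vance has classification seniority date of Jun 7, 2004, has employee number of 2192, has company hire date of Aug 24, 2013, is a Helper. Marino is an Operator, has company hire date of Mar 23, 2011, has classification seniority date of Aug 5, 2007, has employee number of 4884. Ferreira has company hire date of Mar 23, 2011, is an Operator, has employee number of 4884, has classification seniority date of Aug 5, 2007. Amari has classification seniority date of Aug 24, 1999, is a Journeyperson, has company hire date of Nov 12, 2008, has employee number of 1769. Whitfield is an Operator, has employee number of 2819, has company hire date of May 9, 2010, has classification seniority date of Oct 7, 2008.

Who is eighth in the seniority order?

Halvorsen

By classification: Osei, Takahashi and Szabo (Lead Hand); then Amari (Journeyperson); then Drummond, Whitfield, Ferreira, Halvorsen and Marino (Operator); then Vance (Helper).
Among Osei, Takahashi and Szabo, by company hire date (earlier first): Osei and Takahashi (Mar 10, 2002) before Szabo (Jul 2, 2006).
Osei and Takahashi both have classification seniority date Jun 21, 2008, so the next rule applies.
Osei and Takahashi both have employee number 4436, so the next rule applies.
Among Osei and Takahashi, alphabetically by surname: Osei before Takahashi.
Among Drummond, Whitfield, Ferreira, Halvorsen and Marino, by company hire date (earlier first): Drummond and Whitfield (May 9, 2010) before Ferreira, Halvorsen and Marino (Mar 23, 2011).
Drummond and Whitfield both have classification seniority date Oct 7, 2008, so the next rule applies.
Drummond and Whitfield both have employee number 2819, so the next rule applies.
Among Drummond and Whitfield, alphabetically by surname: Drummond before Whitfield.
Ferreira, Halvorsen and Marino all have classification seniority date Aug 5, 2007, so the next rule applies.
Ferreira, Halvorsen and Marino all have employee number 4884, so the next rule applies.
Among Ferreira, Halvorsen and Marino, alphabetically by surname: Ferreira before Halvorsen before Marino.
Order: Osei, Takahashi, Szabo, Amari, Drummond, Whitfield, Ferreira, Halvorsen, Marino, Vance.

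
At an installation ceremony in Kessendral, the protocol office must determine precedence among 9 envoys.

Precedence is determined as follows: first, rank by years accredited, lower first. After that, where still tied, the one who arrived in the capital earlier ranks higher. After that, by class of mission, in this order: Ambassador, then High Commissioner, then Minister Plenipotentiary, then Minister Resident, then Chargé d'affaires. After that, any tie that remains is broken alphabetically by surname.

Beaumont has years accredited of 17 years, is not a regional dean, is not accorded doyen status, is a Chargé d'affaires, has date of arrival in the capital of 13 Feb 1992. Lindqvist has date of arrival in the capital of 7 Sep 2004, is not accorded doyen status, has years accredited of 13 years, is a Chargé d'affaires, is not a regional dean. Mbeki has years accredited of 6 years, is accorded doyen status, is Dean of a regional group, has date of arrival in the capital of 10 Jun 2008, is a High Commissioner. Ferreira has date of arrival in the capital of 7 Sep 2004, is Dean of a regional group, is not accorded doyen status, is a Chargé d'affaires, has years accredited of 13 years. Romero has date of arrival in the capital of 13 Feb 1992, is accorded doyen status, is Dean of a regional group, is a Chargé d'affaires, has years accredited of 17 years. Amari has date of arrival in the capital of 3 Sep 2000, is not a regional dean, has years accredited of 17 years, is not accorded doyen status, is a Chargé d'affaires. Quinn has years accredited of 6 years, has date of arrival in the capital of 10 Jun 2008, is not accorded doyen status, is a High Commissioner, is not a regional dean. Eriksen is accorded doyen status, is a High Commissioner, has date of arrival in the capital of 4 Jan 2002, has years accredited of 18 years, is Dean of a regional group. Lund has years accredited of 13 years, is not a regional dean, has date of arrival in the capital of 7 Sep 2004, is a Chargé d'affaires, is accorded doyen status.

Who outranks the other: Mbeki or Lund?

Mbeki

By years accredited (lower first): Mbeki and Quinn (both 6 years); then Ferreira, Lindqvist and Lund (each 13 years); then Beaumont, Romero and Amari (each 17 years); then Eriksen (18 years).
Mbeki and Quinn both have date of arrival in the capital 10 Jun 2008, so the next rule applies.
Mbeki and Quinn are each High Commissioner, so the next rule applies.
Among Mbeki and Quinn, alphabetically by surname: Mbeki before Quinn.
Ferreira, Lindqvist and Lund all have date of arrival in the capital 7 Sep 2004, so the next rule applies.
Ferreira, Lindqvist and Lund are each Chargé d'affaires, so the next rule applies.
Among Ferreira, Lindqvist and Lund, alphabetically by surname: Ferreira before Lindqvist before Lund.
Among Beaumont, Romero and Amari, by date of arrival in the capital (earlier first): Beaumont and Romero (13 Feb 1992) before Amari (3 Sep 2000).
Beaumont and Romero are each Chargé d'affaires, so the next rule applies.
Among Beaumont and Romero, alphabetically by surname: Beaumont before Romero.
So Mbeki takes precedence.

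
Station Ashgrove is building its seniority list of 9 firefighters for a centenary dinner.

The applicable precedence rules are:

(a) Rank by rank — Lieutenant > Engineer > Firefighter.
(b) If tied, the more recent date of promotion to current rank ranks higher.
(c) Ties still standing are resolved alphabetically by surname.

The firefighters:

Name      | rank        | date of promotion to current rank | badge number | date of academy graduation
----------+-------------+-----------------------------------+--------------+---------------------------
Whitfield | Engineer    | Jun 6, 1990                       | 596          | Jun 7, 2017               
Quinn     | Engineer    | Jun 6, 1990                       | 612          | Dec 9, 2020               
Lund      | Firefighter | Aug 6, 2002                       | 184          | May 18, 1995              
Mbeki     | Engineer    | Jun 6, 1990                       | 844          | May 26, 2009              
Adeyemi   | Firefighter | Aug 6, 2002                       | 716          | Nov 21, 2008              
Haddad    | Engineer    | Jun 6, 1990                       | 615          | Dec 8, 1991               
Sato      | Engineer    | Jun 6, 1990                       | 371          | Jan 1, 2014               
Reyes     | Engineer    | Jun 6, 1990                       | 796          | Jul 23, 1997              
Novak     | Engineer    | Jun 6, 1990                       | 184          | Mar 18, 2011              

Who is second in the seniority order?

Mbeki

By rank: Haddad, Mbeki, Novak, Quinn, Reyes, Sato and Whitfield (Engineer); then Adeyemi and Lund (Firefighter).
Haddad, Mbeki, Novak, Quinn, Reyes, Sato and Whitfield all have date of promotion to current rank Jun 6, 1990, so the next rule applies.
Among Haddad, Mbeki, Novak, Quinn, Reyes, Sato and Whitfield, alphabetically by surname: Haddad before Mbeki before Novak before Quinn before Reyes before Sato before Whitfield.
Adeyemi and Lund both have date of promotion to current rank Aug 6, 2002, so the next rule applies.
Among Adeyemi and Lund, alphabetically by surname: Adeyemi before Lund.
Order: Haddad, Mbeki, Novak, Quinn, Reyes, Sato, Whitfield, Adeyemi, Lund.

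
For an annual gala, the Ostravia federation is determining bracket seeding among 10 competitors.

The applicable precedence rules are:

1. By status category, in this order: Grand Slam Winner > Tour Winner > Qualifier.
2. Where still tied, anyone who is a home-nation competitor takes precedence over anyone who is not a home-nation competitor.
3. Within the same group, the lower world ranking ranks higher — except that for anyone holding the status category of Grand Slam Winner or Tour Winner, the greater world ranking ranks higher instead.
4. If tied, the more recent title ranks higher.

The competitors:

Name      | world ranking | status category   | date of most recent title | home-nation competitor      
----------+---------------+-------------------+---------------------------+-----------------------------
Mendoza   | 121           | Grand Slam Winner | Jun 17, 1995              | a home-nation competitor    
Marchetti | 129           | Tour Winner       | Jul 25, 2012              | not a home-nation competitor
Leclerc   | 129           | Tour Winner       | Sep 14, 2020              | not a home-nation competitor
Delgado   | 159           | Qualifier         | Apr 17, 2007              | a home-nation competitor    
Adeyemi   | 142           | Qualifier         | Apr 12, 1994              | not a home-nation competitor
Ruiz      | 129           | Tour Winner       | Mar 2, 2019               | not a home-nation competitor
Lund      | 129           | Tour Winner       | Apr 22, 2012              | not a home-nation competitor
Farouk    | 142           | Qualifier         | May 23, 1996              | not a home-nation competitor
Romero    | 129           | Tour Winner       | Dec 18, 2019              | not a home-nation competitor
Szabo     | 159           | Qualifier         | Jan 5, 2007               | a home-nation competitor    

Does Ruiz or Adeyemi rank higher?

By status category: Mendoza (Grand Slam Winner); then Leclerc, Romero, Ruiz, Marchetti and Lund (Tour Winner); then Delgado, Szabo, Farouk and Adeyemi (Qualifier).
Leclerc, Romero, Ruiz, Marchetti and Lund are each not a home-nation competitor, so the next rule applies.
Leclerc, Romero, Ruiz, Marchetti and Lund all have world ranking 129, so the next rule applies.
Among Leclerc, Romero, Ruiz, Marchetti and Lund, by date of most recent title (later first): Leclerc (Sep 14, 2020) before Romero (Dec 18, 2019) before Ruiz (Mar 2, 2019) before Marchetti (Jul 25, 2012) before Lund (Apr 22, 2012).
Among Delgado, Szabo, Farouk and Adeyemi, a home-nation competitor before not a home-nation competitor: Delgado and Szabo (a home-nation competitor) before Farouk and Adeyemi (not a home-nation competitor).
Delgado and Szabo both have world ranking 159, so the next rule applies.
Among Delgado and Szabo, by date of most recent title (later first): Delgado (Apr 17, 2007) before Szabo (Jan 5, 2007).
Farouk and Adeyemi both have world ranking 142, so the next rule applies.
Among Farouk and Adeyemi, by date of most recent title (later first): Farouk (May 23, 1996) before Adeyemi (Apr 12, 1994).
So Ruiz takes precedence.

Ruiz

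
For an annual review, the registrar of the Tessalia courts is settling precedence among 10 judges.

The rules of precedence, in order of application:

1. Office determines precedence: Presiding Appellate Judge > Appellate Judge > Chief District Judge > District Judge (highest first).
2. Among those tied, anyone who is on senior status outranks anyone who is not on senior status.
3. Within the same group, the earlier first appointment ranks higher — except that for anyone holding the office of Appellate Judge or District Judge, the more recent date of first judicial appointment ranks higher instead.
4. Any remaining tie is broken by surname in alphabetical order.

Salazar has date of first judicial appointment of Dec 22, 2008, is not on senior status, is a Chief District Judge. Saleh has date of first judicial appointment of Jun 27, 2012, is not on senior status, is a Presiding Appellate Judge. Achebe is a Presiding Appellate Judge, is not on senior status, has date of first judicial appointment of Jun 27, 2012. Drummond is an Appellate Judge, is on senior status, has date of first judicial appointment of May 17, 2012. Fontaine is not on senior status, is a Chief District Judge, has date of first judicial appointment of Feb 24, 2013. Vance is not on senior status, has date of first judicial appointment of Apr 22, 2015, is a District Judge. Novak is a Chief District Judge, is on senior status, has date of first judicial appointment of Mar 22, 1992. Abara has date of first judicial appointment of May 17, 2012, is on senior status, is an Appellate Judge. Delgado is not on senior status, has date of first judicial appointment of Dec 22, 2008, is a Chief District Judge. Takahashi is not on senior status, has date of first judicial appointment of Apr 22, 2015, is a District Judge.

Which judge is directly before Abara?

By office: Achebe and Saleh (Presiding Appellate Judge); then Abara and Drummond (Appellate Judge); then Novak, Delgado, Salazar and Fontaine (Chief District Judge); then Takahashi and Vance (District Judge).
Achebe and Saleh are each not on senior status, so the next rule applies.
Achebe and Saleh both have date of first judicial appointment Jun 27, 2012, so the next rule applies.
Among Achebe and Saleh, alphabetically by surname: Achebe before Saleh.
Abara and Drummond are each on senior status, so the next rule applies.
Abara and Drummond both have date of first judicial appointment May 17, 2012, so the next rule applies.
Among Abara and Drummond, alphabetically by surname: Abara before Drummond.
Among Novak, Delgado, Salazar and Fontaine, on senior status before not on senior status: Novak (on senior status) before Delgado, Salazar and Fontaine (not on senior status).
Among Delgado, Salazar and Fontaine, by date of first judicial appointment (earlier first): Delgado and Salazar (Dec 22, 2008) before Fontaine (Feb 24, 2013).
Among Delgado and Salazar, alphabetically by surname: Delgado before Salazar.
Takahashi and Vance are each not on senior status, so the next rule applies.
Takahashi and Vance both have date of first judicial appointment Apr 22, 2015, so the next rule applies.
Among Takahashi and Vance, alphabetically by surname: Takahashi before Vance.
Order: Achebe, Saleh, Abara, Drummond, Novak, Delgado, Salazar, Fontaine, Takahashi, Vance.

Saleh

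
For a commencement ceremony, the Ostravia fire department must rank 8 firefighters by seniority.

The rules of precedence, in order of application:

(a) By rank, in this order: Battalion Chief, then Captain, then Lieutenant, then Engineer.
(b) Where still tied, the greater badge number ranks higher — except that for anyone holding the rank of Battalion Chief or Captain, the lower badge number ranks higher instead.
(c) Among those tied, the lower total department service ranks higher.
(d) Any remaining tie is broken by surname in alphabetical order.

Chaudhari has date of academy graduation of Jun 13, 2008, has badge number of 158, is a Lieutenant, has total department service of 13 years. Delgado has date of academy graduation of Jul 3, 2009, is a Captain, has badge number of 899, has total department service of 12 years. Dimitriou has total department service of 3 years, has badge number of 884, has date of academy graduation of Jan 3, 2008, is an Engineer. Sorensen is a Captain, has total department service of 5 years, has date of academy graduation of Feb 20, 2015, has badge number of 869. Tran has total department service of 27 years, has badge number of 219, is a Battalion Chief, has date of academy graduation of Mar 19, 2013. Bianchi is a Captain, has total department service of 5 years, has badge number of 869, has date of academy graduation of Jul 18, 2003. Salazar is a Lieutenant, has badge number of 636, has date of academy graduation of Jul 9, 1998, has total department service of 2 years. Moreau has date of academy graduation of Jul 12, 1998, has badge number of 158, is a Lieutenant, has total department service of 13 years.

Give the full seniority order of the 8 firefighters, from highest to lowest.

Tran, Bianchi, Sorensen, Delgado, Salazar, Chaudhari, Moreau, Dimitriou

By rank: Tran (Battalion Chief); then Bianchi, Sorensen and Delgado (Captain); then Salazar, Chaudhari and Moreau (Lieutenant); then Dimitriou (Engineer).
Among Bianchi, Sorensen and Delgado, by badge number (lower first) (reversed rule for this group): Bianchi and Sorensen (869) before Delgado (899).
Bianchi and Sorensen both have total department service 5 years, so the next rule applies.
Among Bianchi and Sorensen, alphabetically by surname: Bianchi before Sorensen.
Among Salazar, Chaudhari and Moreau, by badge number (higher first): Salazar (636) before Chaudhari and Moreau (158).
Chaudhari and Moreau both have total department service 13 years, so the next rule applies.
Among Chaudhari and Moreau, alphabetically by surname: Chaudhari before Moreau.
Full order: Tran, Bianchi, Sorensen, Delgado, Salazar, Chaudhari, Moreau, Dimitriou.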